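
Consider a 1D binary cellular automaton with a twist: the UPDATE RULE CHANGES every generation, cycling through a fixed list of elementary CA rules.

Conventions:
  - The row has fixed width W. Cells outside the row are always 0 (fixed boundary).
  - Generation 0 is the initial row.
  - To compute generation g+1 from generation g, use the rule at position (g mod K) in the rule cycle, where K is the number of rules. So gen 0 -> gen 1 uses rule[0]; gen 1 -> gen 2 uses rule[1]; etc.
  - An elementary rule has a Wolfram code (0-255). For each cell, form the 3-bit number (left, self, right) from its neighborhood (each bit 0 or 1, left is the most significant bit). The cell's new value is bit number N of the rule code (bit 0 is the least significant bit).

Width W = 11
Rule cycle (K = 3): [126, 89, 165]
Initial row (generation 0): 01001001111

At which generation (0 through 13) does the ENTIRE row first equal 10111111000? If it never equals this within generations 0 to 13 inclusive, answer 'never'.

Gen 0: 01001001111
Gen 1 (rule 126): 11111111001
Gen 2 (rule 89): 10000001100
Gen 3 (rule 165): 10111100001
Gen 4 (rule 126): 11100110011
Gen 5 (rule 89): 10110111011
Gen 6 (rule 165): 11001010100
Gen 7 (rule 126): 11111111110
Gen 8 (rule 89): 10000000011
Gen 9 (rule 165): 10111111000
Gen 10 (rule 126): 11100001100
Gen 11 (rule 89): 10111101111
Gen 12 (rule 165): 11011010110
Gen 13 (rule 126): 11111111111

Answer: 9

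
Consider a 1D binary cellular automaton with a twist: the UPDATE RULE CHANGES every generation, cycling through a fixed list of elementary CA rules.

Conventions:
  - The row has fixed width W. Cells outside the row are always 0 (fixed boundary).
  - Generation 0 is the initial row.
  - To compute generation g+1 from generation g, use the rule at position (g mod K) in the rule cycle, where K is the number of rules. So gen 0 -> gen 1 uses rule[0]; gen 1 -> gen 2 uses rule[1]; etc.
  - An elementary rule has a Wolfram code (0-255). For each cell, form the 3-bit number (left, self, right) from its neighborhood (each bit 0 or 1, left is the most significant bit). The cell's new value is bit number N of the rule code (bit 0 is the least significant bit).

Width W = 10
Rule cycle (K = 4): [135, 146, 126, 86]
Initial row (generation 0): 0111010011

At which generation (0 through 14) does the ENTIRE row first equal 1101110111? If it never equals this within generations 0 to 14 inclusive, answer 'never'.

Gen 0: 0111010011
Gen 1 (rule 135): 1010010100
Gen 2 (rule 146): 0001100010
Gen 3 (rule 126): 0011110111
Gen 4 (rule 86): 0100010001
Gen 5 (rule 135): 1101110111
Gen 6 (rule 146): 0000100010
Gen 7 (rule 126): 0001110111
Gen 8 (rule 86): 0010010001
Gen 9 (rule 135): 1110110111
Gen 10 (rule 146): 0100000010
Gen 11 (rule 126): 1110000111
Gen 12 (rule 86): 0011001001
Gen 13 (rule 135): 1100011011
Gen 14 (rule 146): 0010100000

Answer: 5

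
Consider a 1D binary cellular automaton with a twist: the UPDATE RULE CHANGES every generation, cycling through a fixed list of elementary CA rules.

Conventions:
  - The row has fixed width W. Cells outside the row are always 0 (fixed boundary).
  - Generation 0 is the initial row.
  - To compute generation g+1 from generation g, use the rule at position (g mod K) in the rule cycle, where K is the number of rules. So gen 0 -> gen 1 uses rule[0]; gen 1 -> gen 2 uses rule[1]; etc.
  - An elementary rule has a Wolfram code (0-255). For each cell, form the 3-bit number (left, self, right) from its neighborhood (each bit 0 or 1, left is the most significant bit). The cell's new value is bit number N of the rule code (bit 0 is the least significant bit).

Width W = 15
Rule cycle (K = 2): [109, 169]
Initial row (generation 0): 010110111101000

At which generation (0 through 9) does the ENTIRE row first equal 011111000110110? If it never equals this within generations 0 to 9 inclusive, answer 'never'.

Gen 0: 010110111101000
Gen 1 (rule 109): 011111100111011
Gen 2 (rule 169): 011111000110110
Gen 3 (rule 109): 010001010111110
Gen 4 (rule 169): 000100101111100
Gen 5 (rule 109): 110100111000101
Gen 6 (rule 169): 101000110010010
Gen 7 (rule 109): 111010110010010
Gen 8 (rule 169): 110101100000000
Gen 9 (rule 109): 111111101111111

Answer: 2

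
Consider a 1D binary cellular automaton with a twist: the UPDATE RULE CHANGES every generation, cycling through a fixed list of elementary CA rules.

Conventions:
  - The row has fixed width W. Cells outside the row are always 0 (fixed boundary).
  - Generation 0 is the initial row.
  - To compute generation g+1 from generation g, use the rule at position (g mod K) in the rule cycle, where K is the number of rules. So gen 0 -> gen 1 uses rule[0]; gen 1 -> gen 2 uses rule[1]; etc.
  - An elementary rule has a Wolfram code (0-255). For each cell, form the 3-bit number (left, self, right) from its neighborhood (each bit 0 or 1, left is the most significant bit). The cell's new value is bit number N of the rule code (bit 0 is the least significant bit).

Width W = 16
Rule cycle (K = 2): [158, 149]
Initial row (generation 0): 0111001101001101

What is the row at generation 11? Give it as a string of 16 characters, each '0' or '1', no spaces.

Gen 0: 0111001101001101
Gen 1 (rule 158): 1110111001111001
Gen 2 (rule 149): 0100010100110101
Gen 3 (rule 158): 1110110111100101
Gen 4 (rule 149): 0100000011010101
Gen 5 (rule 158): 1110000110010101
Gen 6 (rule 149): 0101110001010101
Gen 7 (rule 158): 1101101011010101
Gen 8 (rule 149): 0000001000010101
Gen 9 (rule 158): 0000011100110101
Gen 10 (rule 149): 1111001010000101
Gen 11 (rule 158): 1110111011001101

Answer: 1110111011001101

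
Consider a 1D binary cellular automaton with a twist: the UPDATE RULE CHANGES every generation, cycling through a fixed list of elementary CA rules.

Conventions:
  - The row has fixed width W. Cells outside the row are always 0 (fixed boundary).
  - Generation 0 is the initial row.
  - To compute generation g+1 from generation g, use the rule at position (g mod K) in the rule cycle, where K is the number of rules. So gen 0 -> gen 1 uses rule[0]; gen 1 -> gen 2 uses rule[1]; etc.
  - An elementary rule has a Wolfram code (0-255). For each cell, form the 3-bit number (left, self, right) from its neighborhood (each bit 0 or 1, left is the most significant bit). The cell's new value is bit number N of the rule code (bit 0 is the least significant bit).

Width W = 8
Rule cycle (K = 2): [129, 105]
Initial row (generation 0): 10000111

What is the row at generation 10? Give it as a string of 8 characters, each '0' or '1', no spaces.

Answer: 01101111

Derivation:
Gen 0: 10000111
Gen 1 (rule 129): 00110010
Gen 2 (rule 105): 10110000
Gen 3 (rule 129): 00000111
Gen 4 (rule 105): 11110101
Gen 5 (rule 129): 01100000
Gen 6 (rule 105): 01101111
Gen 7 (rule 129): 00000110
Gen 8 (rule 105): 11110110
Gen 9 (rule 129): 01100000
Gen 10 (rule 105): 01101111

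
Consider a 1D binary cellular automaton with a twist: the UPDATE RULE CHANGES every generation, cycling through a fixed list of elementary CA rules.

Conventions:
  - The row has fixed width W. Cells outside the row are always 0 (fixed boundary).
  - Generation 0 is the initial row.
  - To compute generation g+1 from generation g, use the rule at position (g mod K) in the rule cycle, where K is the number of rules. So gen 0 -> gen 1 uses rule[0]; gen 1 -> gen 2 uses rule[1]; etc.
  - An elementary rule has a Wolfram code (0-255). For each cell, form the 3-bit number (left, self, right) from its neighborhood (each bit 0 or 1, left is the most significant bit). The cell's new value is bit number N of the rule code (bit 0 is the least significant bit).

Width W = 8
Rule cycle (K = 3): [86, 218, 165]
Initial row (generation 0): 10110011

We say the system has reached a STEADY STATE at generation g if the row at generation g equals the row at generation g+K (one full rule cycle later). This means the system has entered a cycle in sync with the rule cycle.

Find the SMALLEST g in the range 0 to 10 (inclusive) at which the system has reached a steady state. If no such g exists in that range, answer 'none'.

Gen 0: 10110011
Gen 1 (rule 86): 10011101
Gen 2 (rule 218): 01111100
Gen 3 (rule 165): 00111001
Gen 4 (rule 86): 01001111
Gen 5 (rule 218): 10111111
Gen 6 (rule 165): 11011110
Gen 7 (rule 86): 01000011
Gen 8 (rule 218): 10100111
Gen 9 (rule 165): 11100010
Gen 10 (rule 86): 00110111
Gen 11 (rule 218): 01110111
Gen 12 (rule 165): 00101010
Gen 13 (rule 86): 01101011

Answer: none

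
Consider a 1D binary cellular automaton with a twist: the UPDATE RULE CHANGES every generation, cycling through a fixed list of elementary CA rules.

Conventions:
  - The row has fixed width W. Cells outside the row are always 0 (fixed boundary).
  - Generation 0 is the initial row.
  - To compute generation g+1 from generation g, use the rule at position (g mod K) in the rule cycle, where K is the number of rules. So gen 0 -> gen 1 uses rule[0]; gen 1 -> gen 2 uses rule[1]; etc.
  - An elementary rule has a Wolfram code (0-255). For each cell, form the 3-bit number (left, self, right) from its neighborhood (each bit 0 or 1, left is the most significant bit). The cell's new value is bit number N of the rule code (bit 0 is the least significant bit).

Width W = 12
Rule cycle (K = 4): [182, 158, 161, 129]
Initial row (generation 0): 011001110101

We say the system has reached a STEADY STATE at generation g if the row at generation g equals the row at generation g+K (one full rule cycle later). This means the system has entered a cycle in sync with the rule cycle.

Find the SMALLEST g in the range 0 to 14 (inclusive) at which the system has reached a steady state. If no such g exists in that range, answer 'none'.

Gen 0: 011001110101
Gen 1 (rule 182): 100110101111
Gen 2 (rule 158): 111100101110
Gen 3 (rule 161): 011000010100
Gen 4 (rule 129): 000011000001
Gen 5 (rule 182): 000100100011
Gen 6 (rule 158): 001111110110
Gen 7 (rule 161): 100111101000
Gen 8 (rule 129): 000011000011
Gen 9 (rule 182): 000100100100
Gen 10 (rule 158): 001111111110
Gen 11 (rule 161): 100111111100
Gen 12 (rule 129): 000011111001
Gen 13 (rule 182): 000101110111
Gen 14 (rule 158): 001101100110
Gen 15 (rule 161): 100010000000
Gen 16 (rule 129): 001000111111
Gen 17 (rule 182): 011101011110
Gen 18 (rule 158): 111001011101

Answer: none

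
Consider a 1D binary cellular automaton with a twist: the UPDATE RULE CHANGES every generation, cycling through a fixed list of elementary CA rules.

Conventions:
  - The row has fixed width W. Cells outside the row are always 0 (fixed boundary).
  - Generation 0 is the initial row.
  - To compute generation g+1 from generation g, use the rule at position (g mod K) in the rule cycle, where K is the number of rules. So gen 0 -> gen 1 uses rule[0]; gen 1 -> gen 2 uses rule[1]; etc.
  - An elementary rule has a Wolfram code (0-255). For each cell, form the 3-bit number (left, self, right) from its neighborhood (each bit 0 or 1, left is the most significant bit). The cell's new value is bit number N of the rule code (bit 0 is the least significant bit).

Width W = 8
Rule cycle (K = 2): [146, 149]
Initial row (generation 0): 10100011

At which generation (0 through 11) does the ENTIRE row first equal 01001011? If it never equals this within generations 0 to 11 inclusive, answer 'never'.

Answer: never

Derivation:
Gen 0: 10100011
Gen 1 (rule 146): 00010100
Gen 2 (rule 149): 11010111
Gen 3 (rule 146): 00000010
Gen 4 (rule 149): 11111011
Gen 5 (rule 146): 01110000
Gen 6 (rule 149): 00101111
Gen 7 (rule 146): 01000110
Gen 8 (rule 149): 01110001
Gen 9 (rule 146): 10101010
Gen 10 (rule 149): 10101011
Gen 11 (rule 146): 00000000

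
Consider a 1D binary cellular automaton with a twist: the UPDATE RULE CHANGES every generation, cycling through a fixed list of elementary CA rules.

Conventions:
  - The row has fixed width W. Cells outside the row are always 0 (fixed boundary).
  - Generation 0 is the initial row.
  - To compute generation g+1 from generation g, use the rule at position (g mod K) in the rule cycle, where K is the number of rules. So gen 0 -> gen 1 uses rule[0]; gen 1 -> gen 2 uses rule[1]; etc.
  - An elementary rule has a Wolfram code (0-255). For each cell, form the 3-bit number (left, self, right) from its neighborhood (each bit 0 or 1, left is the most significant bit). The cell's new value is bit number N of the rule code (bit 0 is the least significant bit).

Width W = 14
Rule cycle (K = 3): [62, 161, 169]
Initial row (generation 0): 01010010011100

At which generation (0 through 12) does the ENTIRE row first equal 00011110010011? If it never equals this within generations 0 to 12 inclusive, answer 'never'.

Gen 0: 01010010011100
Gen 1 (rule 62): 11111111110010
Gen 2 (rule 161): 01111111100000
Gen 3 (rule 169): 01111111001111
Gen 4 (rule 62): 11000000111000
Gen 5 (rule 161): 00011110010011
Gen 6 (rule 169): 11011100000010
Gen 7 (rule 62): 10110010000111
Gen 8 (rule 161): 01000000110010
Gen 9 (rule 169): 00011110100000
Gen 10 (rule 62): 00110001110000
Gen 11 (rule 161): 10000100100111
Gen 12 (rule 169): 00110000000110

Answer: 5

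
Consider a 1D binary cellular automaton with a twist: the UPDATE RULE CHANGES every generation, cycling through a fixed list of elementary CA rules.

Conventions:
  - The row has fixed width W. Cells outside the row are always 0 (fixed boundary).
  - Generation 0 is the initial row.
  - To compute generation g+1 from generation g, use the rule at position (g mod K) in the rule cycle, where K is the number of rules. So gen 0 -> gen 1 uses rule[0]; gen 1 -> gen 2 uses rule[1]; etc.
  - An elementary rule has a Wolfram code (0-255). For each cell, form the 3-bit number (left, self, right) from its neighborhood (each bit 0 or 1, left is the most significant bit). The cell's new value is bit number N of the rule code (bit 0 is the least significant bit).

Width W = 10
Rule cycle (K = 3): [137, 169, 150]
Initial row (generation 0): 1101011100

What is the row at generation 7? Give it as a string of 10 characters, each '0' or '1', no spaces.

Gen 0: 1101011100
Gen 1 (rule 137): 1000011001
Gen 2 (rule 169): 0011010000
Gen 3 (rule 150): 0100011000
Gen 4 (rule 137): 0001010011
Gen 5 (rule 169): 1100100010
Gen 6 (rule 150): 0011110111
Gen 7 (rule 137): 1011100110

Answer: 1011100110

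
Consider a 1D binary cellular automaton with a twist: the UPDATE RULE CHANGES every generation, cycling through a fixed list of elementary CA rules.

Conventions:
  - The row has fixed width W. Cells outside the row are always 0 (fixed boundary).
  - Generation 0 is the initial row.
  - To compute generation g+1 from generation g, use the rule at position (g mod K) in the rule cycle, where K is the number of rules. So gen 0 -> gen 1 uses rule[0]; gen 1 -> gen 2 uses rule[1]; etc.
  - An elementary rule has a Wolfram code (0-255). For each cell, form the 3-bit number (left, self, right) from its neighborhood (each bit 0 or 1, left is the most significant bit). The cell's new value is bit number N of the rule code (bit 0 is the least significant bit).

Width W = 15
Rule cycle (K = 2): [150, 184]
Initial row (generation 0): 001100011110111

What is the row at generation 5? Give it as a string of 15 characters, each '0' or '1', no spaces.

Answer: 101100110110001

Derivation:
Gen 0: 001100011110111
Gen 1 (rule 150): 010010101100010
Gen 2 (rule 184): 001001011010001
Gen 3 (rule 150): 011111000011011
Gen 4 (rule 184): 011110100010110
Gen 5 (rule 150): 101100110110001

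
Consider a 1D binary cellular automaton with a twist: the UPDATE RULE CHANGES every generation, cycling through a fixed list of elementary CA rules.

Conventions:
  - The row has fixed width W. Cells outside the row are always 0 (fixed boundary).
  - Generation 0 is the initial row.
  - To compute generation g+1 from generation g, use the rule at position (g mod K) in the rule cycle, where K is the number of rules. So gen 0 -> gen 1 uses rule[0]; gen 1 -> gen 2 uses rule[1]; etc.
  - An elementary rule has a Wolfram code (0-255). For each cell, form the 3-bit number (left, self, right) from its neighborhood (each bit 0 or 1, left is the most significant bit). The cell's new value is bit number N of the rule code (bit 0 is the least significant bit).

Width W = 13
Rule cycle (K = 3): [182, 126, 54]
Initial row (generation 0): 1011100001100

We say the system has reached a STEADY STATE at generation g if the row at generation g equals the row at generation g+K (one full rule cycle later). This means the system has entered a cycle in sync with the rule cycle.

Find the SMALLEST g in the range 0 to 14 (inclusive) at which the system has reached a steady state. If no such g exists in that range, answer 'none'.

Answer: 3

Derivation:
Gen 0: 1011100001100
Gen 1 (rule 182): 1101010010010
Gen 2 (rule 126): 1111111111111
Gen 3 (rule 54): 0000000000000
Gen 4 (rule 182): 0000000000000
Gen 5 (rule 126): 0000000000000
Gen 6 (rule 54): 0000000000000
Gen 7 (rule 182): 0000000000000
Gen 8 (rule 126): 0000000000000
Gen 9 (rule 54): 0000000000000
Gen 10 (rule 182): 0000000000000
Gen 11 (rule 126): 0000000000000
Gen 12 (rule 54): 0000000000000
Gen 13 (rule 182): 0000000000000
Gen 14 (rule 126): 0000000000000
Gen 15 (rule 54): 0000000000000
Gen 16 (rule 182): 0000000000000
Gen 17 (rule 126): 0000000000000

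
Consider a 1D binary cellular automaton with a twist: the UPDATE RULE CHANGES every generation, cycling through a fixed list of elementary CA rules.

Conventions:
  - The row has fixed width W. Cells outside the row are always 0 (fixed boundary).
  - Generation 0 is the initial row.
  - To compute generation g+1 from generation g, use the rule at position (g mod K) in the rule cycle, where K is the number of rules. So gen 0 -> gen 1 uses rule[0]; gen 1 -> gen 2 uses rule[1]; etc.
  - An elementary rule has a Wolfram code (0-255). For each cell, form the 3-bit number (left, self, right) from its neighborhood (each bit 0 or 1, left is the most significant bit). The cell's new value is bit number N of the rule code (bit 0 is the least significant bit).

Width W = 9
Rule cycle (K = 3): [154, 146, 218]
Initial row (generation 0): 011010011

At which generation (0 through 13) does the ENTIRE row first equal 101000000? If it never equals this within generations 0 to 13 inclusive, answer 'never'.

Answer: 4

Derivation:
Gen 0: 011010011
Gen 1 (rule 154): 110001110
Gen 2 (rule 146): 001010101
Gen 3 (rule 218): 010000000
Gen 4 (rule 154): 101000000
Gen 5 (rule 146): 000100000
Gen 6 (rule 218): 001010000
Gen 7 (rule 154): 010001000
Gen 8 (rule 146): 101010100
Gen 9 (rule 218): 000000010
Gen 10 (rule 154): 000000101
Gen 11 (rule 146): 000001000
Gen 12 (rule 218): 000010100
Gen 13 (rule 154): 000100010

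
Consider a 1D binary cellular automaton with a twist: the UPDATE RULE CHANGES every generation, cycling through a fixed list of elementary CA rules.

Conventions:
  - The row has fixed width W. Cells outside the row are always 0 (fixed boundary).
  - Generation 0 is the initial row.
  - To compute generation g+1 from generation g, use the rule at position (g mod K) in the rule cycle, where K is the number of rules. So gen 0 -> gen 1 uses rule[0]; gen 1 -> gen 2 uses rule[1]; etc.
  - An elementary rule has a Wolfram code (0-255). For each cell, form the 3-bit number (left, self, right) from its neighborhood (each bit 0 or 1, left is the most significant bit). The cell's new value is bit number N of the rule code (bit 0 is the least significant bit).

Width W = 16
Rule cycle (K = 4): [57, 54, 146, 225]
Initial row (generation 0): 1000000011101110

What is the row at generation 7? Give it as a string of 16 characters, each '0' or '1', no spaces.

Answer: 0101111011011010

Derivation:
Gen 0: 1000000011101110
Gen 1 (rule 57): 0111111010011001
Gen 2 (rule 54): 1000000111100111
Gen 3 (rule 146): 0100001011011010
Gen 4 (rule 225): 0001100101101100
Gen 5 (rule 57): 1101010011011011
Gen 6 (rule 54): 0011111100100100
Gen 7 (rule 146): 0101111011011010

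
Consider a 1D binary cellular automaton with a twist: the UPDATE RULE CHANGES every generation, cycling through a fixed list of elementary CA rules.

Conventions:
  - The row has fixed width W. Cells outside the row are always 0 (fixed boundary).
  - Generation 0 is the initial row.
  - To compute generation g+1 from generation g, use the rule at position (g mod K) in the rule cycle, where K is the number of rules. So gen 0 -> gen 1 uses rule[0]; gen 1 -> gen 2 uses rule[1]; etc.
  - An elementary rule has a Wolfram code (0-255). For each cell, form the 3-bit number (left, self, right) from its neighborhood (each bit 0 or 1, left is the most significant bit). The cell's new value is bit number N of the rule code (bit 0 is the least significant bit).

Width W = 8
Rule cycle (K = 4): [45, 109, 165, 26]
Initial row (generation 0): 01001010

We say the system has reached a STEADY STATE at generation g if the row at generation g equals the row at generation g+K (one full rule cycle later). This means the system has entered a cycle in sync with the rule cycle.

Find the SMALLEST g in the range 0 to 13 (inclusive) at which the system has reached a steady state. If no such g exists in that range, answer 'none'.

Answer: none

Derivation:
Gen 0: 01001010
Gen 1 (rule 45): 01001110
Gen 2 (rule 109): 01001010
Gen 3 (rule 165): 01001110
Gen 4 (rule 26): 10111001
Gen 5 (rule 45): 11100001
Gen 6 (rule 109): 10101101
Gen 7 (rule 165): 11110011
Gen 8 (rule 26): 10001110
Gen 9 (rule 45): 10101000
Gen 10 (rule 109): 11111011
Gen 11 (rule 165): 01110100
Gen 12 (rule 26): 11000010
Gen 13 (rule 45): 10011010
Gen 14 (rule 109): 10011110
Gen 15 (rule 165): 10001100
Gen 16 (rule 26): 01011010
Gen 17 (rule 45): 01110110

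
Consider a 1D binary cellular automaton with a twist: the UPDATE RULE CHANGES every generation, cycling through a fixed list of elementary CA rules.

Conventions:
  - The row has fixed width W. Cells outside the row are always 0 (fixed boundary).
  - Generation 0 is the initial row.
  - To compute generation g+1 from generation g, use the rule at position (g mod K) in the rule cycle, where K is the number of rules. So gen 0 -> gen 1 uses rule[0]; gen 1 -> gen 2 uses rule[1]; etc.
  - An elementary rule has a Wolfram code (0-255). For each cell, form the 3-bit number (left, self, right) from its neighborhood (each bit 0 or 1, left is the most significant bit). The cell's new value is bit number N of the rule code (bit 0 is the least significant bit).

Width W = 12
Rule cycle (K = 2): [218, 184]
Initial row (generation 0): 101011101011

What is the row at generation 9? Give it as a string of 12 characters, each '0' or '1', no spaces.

Answer: 111001101000

Derivation:
Gen 0: 101011101011
Gen 1 (rule 218): 000011100011
Gen 2 (rule 184): 000011010010
Gen 3 (rule 218): 000111001101
Gen 4 (rule 184): 000110101010
Gen 5 (rule 218): 001110000001
Gen 6 (rule 184): 001101000000
Gen 7 (rule 218): 011100100000
Gen 8 (rule 184): 011010010000
Gen 9 (rule 218): 111001101000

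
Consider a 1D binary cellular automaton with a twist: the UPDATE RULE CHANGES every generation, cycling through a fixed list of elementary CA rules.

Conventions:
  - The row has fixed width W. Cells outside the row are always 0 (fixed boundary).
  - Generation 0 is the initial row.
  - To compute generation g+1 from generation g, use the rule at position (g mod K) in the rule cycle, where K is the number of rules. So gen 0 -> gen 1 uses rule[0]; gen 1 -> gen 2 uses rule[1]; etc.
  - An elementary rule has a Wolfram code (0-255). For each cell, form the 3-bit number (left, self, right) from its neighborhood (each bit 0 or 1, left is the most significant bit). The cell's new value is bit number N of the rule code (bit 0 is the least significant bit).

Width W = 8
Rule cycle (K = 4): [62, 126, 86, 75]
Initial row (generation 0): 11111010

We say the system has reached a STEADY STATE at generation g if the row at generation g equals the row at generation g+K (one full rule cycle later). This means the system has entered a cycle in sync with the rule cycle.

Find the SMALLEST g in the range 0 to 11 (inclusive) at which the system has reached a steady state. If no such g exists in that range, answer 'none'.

Answer: 8

Derivation:
Gen 0: 11111010
Gen 1 (rule 62): 10000111
Gen 2 (rule 126): 11001101
Gen 3 (rule 86): 01110101
Gen 4 (rule 75): 11010000
Gen 5 (rule 62): 10111000
Gen 6 (rule 126): 11101100
Gen 7 (rule 86): 00100110
Gen 8 (rule 75): 11001110
Gen 9 (rule 62): 10111001
Gen 10 (rule 126): 11101111
Gen 11 (rule 86): 00100001
Gen 12 (rule 75): 11001110
Gen 13 (rule 62): 10111001
Gen 14 (rule 126): 11101111
Gen 15 (rule 86): 00100001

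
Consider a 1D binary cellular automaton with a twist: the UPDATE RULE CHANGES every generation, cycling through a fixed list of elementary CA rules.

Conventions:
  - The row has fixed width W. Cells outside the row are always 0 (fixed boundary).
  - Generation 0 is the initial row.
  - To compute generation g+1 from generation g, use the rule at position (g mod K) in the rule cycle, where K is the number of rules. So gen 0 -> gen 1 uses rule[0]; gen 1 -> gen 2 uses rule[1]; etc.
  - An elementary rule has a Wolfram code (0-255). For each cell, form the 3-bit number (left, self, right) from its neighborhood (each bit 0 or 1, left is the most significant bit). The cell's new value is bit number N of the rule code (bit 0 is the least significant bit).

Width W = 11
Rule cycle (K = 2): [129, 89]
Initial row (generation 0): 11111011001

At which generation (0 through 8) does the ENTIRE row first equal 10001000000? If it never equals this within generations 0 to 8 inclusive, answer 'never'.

Answer: never

Derivation:
Gen 0: 11111011001
Gen 1 (rule 129): 01110000000
Gen 2 (rule 89): 01011111111
Gen 3 (rule 129): 00001111110
Gen 4 (rule 89): 11101000011
Gen 5 (rule 129): 01000011000
Gen 6 (rule 89): 00111011111
Gen 7 (rule 129): 10010001110
Gen 8 (rule 89): 01001101011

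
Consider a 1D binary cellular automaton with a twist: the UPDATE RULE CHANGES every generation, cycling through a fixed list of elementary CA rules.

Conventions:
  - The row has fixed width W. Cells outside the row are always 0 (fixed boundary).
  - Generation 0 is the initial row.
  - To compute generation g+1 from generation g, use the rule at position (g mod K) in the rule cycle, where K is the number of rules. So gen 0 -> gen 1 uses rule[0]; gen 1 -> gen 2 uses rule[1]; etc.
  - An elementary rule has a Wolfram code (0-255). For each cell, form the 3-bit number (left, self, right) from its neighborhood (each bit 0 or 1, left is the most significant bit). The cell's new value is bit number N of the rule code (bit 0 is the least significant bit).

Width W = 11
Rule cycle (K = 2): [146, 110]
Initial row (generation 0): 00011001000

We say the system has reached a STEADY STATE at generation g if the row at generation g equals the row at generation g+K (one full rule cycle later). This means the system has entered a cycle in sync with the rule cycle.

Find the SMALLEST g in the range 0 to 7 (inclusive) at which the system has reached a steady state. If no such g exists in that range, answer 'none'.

Answer: none

Derivation:
Gen 0: 00011001000
Gen 1 (rule 146): 00100110100
Gen 2 (rule 110): 01101111100
Gen 3 (rule 146): 10000111010
Gen 4 (rule 110): 10001101110
Gen 5 (rule 146): 01010000101
Gen 6 (rule 110): 11110001111
Gen 7 (rule 146): 01101010110
Gen 8 (rule 110): 11111111110
Gen 9 (rule 146): 01111111101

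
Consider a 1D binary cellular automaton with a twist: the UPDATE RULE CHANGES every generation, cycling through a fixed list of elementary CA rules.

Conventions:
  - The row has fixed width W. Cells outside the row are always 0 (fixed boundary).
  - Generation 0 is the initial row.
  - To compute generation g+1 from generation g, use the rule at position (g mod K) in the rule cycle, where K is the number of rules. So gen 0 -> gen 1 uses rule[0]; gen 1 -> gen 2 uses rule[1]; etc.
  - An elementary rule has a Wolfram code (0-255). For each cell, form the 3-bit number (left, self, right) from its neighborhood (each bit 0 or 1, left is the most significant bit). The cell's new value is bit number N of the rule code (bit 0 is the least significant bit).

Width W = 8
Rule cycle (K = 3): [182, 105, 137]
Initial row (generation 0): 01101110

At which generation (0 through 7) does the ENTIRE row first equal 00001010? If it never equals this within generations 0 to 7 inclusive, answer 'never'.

Answer: 2

Derivation:
Gen 0: 01101110
Gen 1 (rule 182): 10010101
Gen 2 (rule 105): 00001010
Gen 3 (rule 137): 11100000
Gen 4 (rule 182): 01010000
Gen 5 (rule 105): 00100111
Gen 6 (rule 137): 10000110
Gen 7 (rule 182): 11001001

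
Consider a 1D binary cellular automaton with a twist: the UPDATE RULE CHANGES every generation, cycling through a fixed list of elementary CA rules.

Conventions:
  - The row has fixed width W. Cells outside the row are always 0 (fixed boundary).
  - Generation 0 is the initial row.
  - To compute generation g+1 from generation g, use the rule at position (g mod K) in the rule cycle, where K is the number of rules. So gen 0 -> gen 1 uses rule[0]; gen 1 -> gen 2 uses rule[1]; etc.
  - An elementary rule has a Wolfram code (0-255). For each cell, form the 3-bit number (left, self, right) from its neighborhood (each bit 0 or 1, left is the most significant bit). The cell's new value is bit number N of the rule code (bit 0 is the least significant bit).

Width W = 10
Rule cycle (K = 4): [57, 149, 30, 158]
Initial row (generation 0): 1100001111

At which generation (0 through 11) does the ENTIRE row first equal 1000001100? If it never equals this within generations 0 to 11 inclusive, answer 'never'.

Gen 0: 1100001111
Gen 1 (rule 57): 1011101000
Gen 2 (rule 149): 1001001111
Gen 3 (rule 30): 1111111000
Gen 4 (rule 158): 1111110100
Gen 5 (rule 57): 1000001011
Gen 6 (rule 149): 1111101000
Gen 7 (rule 30): 1000001100
Gen 8 (rule 158): 1100011010
Gen 9 (rule 57): 1011010101
Gen 10 (rule 149): 1000010101
Gen 11 (rule 30): 1100110101

Answer: 7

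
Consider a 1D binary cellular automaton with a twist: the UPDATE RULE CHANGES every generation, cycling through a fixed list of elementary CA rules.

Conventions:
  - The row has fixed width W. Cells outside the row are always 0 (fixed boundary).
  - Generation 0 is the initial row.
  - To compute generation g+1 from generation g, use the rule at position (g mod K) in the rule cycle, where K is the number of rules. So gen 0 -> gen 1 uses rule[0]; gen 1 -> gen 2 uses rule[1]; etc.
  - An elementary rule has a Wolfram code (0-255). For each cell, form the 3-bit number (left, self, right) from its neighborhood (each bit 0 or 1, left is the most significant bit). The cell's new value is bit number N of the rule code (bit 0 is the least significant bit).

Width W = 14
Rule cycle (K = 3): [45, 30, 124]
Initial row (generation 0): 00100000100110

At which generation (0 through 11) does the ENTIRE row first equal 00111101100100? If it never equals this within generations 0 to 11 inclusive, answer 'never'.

Gen 0: 00100000100110
Gen 1 (rule 45): 10101110100100
Gen 2 (rule 30): 10101000111110
Gen 3 (rule 124): 11111100100011
Gen 4 (rule 45): 10000000101010
Gen 5 (rule 30): 11000001101011
Gen 6 (rule 124): 11100001111111
Gen 7 (rule 45): 10001101000000
Gen 8 (rule 30): 11011001100000
Gen 9 (rule 124): 11111101110000
Gen 10 (rule 45): 10000011000111
Gen 11 (rule 30): 11000110101100

Answer: never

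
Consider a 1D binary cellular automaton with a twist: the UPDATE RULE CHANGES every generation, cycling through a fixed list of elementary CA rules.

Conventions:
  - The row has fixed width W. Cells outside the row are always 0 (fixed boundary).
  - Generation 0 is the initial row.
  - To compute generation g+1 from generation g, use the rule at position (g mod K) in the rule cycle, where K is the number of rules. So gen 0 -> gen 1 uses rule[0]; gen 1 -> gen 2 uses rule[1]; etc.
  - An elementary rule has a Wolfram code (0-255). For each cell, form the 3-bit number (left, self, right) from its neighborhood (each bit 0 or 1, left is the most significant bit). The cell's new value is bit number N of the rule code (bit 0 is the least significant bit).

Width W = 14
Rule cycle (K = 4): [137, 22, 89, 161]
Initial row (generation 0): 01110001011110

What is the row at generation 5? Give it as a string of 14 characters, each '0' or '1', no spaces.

Gen 0: 01110001011110
Gen 1 (rule 137): 01100100011100
Gen 2 (rule 22): 10011110100010
Gen 3 (rule 89): 01010010011001
Gen 4 (rule 161): 00100000000000
Gen 5 (rule 137): 10001111111111

Answer: 10001111111111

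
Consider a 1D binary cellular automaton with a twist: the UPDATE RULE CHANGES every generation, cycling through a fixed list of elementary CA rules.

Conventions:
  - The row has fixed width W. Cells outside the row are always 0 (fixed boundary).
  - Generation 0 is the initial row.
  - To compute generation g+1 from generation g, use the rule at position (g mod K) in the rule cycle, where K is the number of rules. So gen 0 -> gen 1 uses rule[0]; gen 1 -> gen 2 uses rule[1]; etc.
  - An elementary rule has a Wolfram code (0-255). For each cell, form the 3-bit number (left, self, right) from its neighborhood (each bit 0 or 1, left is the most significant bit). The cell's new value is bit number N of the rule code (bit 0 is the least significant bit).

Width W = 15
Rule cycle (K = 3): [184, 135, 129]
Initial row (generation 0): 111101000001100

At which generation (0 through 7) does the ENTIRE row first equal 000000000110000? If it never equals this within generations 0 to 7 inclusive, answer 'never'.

Gen 0: 111101000001100
Gen 1 (rule 184): 111010100001010
Gen 2 (rule 135): 010010101111010
Gen 3 (rule 129): 000000000110000
Gen 4 (rule 184): 000000000101000
Gen 5 (rule 135): 111111111101011
Gen 6 (rule 129): 011111111000000
Gen 7 (rule 184): 011111110100000

Answer: 3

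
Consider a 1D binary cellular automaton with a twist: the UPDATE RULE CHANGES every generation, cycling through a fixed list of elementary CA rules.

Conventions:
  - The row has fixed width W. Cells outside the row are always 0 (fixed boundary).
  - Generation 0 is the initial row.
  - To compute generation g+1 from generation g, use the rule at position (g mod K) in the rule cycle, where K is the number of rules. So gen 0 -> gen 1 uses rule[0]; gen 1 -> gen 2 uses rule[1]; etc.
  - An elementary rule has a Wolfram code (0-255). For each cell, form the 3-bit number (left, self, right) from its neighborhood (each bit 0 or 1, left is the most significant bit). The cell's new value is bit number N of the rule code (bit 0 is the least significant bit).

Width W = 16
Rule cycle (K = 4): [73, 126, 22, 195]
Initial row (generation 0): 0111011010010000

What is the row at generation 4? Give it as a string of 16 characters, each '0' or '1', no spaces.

Gen 0: 0111011010010000
Gen 1 (rule 73): 0101011000000111
Gen 2 (rule 126): 1111111100001101
Gen 3 (rule 22): 0000000010010001
Gen 4 (rule 195): 1111111100100110

Answer: 1111111100100110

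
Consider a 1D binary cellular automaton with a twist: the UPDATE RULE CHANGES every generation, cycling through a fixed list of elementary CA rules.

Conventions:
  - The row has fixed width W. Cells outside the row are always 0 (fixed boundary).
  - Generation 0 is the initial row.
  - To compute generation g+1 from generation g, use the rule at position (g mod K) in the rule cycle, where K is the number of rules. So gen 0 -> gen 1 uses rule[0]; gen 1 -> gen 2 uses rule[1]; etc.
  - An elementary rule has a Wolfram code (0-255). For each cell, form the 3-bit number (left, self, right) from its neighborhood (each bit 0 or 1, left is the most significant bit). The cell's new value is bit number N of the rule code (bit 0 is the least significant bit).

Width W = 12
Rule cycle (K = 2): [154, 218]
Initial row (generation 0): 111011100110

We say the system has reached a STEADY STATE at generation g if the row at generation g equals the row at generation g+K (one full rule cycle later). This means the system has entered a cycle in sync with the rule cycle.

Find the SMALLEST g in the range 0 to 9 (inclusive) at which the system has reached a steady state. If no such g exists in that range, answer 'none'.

Answer: 8

Derivation:
Gen 0: 111011100110
Gen 1 (rule 154): 110011011101
Gen 2 (rule 218): 111111011100
Gen 3 (rule 154): 111110011010
Gen 4 (rule 218): 111111111001
Gen 5 (rule 154): 111111110110
Gen 6 (rule 218): 111111110111
Gen 7 (rule 154): 111111100110
Gen 8 (rule 218): 111111111111
Gen 9 (rule 154): 111111111110
Gen 10 (rule 218): 111111111111
Gen 11 (rule 154): 111111111110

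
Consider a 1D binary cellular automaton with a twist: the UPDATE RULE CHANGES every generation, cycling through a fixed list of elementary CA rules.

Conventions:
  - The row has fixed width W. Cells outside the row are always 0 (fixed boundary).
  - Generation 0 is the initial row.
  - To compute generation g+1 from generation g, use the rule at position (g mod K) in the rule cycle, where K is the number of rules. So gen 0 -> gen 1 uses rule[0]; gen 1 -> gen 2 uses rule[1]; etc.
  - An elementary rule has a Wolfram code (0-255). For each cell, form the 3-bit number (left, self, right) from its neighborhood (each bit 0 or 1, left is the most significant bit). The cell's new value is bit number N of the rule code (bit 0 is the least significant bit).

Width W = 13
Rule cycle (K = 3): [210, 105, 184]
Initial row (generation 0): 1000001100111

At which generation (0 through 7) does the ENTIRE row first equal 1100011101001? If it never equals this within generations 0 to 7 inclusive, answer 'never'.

Gen 0: 1000001100111
Gen 1 (rule 210): 0100010111011
Gen 2 (rule 105): 0001001101111
Gen 3 (rule 184): 0000101011110
Gen 4 (rule 210): 0001000001111
Gen 5 (rule 105): 1100011101001
Gen 6 (rule 184): 1010011010100
Gen 7 (rule 210): 0001101000010

Answer: 5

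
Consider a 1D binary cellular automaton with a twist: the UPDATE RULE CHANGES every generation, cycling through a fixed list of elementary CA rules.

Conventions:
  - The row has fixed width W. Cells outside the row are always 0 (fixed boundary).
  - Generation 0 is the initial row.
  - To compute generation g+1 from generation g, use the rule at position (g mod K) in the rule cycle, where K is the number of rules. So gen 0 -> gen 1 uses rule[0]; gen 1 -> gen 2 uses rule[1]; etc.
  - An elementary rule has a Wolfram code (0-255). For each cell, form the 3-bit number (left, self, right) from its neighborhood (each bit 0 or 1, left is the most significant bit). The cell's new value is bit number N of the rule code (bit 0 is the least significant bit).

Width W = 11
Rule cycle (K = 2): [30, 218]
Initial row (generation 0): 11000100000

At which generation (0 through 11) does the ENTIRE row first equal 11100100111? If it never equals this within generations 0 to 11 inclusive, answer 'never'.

Answer: never

Derivation:
Gen 0: 11000100000
Gen 1 (rule 30): 10101110000
Gen 2 (rule 218): 00001111000
Gen 3 (rule 30): 00011000100
Gen 4 (rule 218): 00111101010
Gen 5 (rule 30): 01100001011
Gen 6 (rule 218): 11110010011
Gen 7 (rule 30): 10001111110
Gen 8 (rule 218): 01011111111
Gen 9 (rule 30): 11010000000
Gen 10 (rule 218): 11001000000
Gen 11 (rule 30): 10111100000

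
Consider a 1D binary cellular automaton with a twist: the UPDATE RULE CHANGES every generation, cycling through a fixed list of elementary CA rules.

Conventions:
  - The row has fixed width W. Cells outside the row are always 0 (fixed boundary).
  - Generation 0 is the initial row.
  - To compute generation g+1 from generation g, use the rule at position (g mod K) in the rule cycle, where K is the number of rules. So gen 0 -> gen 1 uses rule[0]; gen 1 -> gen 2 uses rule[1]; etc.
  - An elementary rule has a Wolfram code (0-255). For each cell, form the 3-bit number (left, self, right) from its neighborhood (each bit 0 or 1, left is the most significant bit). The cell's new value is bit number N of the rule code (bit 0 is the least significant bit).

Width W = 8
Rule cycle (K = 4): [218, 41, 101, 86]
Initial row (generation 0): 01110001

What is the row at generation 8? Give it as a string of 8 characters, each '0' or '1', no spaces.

Gen 0: 01110001
Gen 1 (rule 218): 11111010
Gen 2 (rule 41): 10000100
Gen 3 (rule 101): 10110101
Gen 4 (rule 86): 10010101
Gen 5 (rule 218): 01100000
Gen 6 (rule 41): 01001111
Gen 7 (rule 101): 01000001
Gen 8 (rule 86): 11100011

Answer: 11100011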